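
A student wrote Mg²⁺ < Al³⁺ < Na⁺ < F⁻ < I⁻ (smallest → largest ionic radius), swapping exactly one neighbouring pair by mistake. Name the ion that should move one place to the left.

Scanning neighbour by neighbour, only Mg²⁺/Al³⁺ violates a trend: both have 10 electrons but Z(Al)=13 > Z(Mg)=12, so Al³⁺ should be the smaller of the two. That makes Al³⁺ the one sitting a position late relative to where it belongs.

Al³⁺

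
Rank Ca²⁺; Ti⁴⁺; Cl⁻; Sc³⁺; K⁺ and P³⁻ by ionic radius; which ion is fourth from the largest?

Ca²⁺

All of these have 18 electrons (isoelectronic). With the same electron cloud, the ion with the most protons pulls it in tightest. Nuclear charges: Ti⁴⁺ (Z=22), Sc³⁺ (Z=21), Ca²⁺ (Z=20), K⁺ (Z=19), Cl⁻ (Z=17), P³⁻ (Z=15). Highest Z is smallest.
Full ascending order: Ti⁴⁺ < Sc³⁺ < Ca²⁺ < K⁺ < Cl⁻ < P³⁻. Counting from the largest, position 4 is Ca²⁺.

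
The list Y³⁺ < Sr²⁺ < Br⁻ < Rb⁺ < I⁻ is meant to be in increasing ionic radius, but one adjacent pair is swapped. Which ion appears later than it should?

Compare adjacent ions: both have 36 electrons but Z(Rb)=37 > Z(Br)=35, so Rb⁺ should be the smaller of the two — yet in this increasing list Br⁻ sits before Rb⁺. Nothing else is reversed, so Rb⁺ should move one place to the left.

Rb⁺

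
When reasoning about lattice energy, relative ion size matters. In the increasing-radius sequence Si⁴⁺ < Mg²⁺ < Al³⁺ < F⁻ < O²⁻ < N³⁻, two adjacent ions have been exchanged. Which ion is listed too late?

Al³⁺

The pair Mg²⁺, Al³⁺ is the wrong way round — they are isoelectronic (10 e⁻) and Al has more protons than Mg (13 vs 12), making Al³⁺ smaller. All other adjacent pairs agree with periodic trends, so Al³⁺ is the misplaced ion.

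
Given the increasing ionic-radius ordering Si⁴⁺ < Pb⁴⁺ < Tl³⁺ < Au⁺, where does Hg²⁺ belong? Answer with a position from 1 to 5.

Work out protons and electrons: Si⁴⁺ (Z=14, 10 e⁻), Pb⁴⁺ (Z=82, 78 e⁻), Tl³⁺ (Z=81, 78 e⁻), Hg²⁺ (Z=80, 78 e⁻), Au⁺ (Z=79, 78 e⁻). Si⁴⁺ < Pb⁴⁺ (same group, period 3 vs 6); Pb⁴⁺ < Tl³⁺ (isoelectronic, higher Z=82 is smaller); Tl³⁺ < Hg²⁺ (both 78 e⁻, Z=81>80); Hg²⁺ < Au⁺ (both 78 e⁻, Z=80>79).
With Hg²⁺ included the full order is Si⁴⁺ < Pb⁴⁺ < Tl³⁺ < Hg²⁺ < Au⁺, so it takes position 4.

4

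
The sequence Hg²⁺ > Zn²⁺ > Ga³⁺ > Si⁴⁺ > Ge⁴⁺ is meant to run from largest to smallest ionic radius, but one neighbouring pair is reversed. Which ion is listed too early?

The pair Si⁴⁺, Ge⁴⁺ is the wrong way round — same group and charge — period 3 sits above period 4, so Si⁴⁺ is smaller. All other adjacent pairs agree with periodic trends, so Si⁴⁺ is the misplaced ion.

Si⁴⁺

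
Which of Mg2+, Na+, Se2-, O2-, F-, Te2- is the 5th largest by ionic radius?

Na+

Mg2+ (Z=12, 10 e⁻), Na+ (Z=11, 10 e⁻), F- (Z=9, 10 e⁻), O2- (Z=8, 10 e⁻), Se2- (Z=34, 36 e⁻), Te2- (Z=52, 54 e⁻). Mg2+ < Na+ (isoelectronic, higher Z=12 is smaller); Na+ < F- (isoelectronic, higher Z=11 is smaller); F- < O2- (both 10 e⁻, Z=9>8); O2- < Se2- (same group, period 2 vs 4); Se2- < Te2- (same group, 1 shell fewer).
So the order is Mg2+ < Na+ < F- < O2- < Se2- < Te2-; the 5th-largest ion is Na+.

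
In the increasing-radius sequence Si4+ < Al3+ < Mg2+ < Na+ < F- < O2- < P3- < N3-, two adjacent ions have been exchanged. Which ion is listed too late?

N3-

Check each adjacent pair. P3- and N3- are reversed: both in group 15 with the same charge; N3- (period 2) has the smaller radius. No other neighbouring pair contradicts the periodic trends, so N3- is the ion listed too late.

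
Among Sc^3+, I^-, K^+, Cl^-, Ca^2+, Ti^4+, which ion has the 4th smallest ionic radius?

K^+

Tabulating Z and e⁻: Ti^4+: 18 e⁻, Z=22, Sc^3+: 18 e⁻, Z=21, Ca^2+: 18 e⁻, Z=20, K^+: 18 e⁻, Z=19, Cl^-: 18 e⁻, Z=17, I^-: 54 e⁻, Z=53. Ti^4+ < Sc^3+ (isoelectronic, higher Z=22 is smaller); Sc^3+ < Ca^2+ (isoelectronic, higher Z=21 is smaller); Ca^2+ < K^+ (isoelectronic, higher Z=20 is smaller); K^+ < Cl^- (both 18 e⁻, Z=19>17); Cl^- < I^- (same group, 2 shells fewer).
Ordering: Ti^4+ < Sc^3+ < Ca^2+ < K^+ < Cl^- < I^-. The 4th smallest is K^+.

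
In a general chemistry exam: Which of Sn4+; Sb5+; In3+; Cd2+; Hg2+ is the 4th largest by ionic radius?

Sn4+

Sb5+: 46 e⁻, Z=51, Sn4+: 46 e⁻, Z=50, In3+: 46 e⁻, Z=49, Cd2+: 46 e⁻, Z=48, Hg2+: 78 e⁻, Z=80. Sb5+ < Sn4+ (both 46 e⁻, Z=51>50); Sn4+ < In3+ (both 46 e⁻, Z=50>49); In3+ < Cd2+ (both 46 e⁻, Z=49>48); Cd2+ < Hg2+ (same group, 1 shell fewer).
Full ascending order: Sb5+ < Sn4+ < In3+ < Cd2+ < Hg2+. Counting from the largest, position 4 is Sn4+.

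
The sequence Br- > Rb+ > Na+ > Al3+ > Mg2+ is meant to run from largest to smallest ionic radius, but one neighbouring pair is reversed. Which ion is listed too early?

The pair Al3+, Mg2+ is the wrong way round — they are isoelectronic (10 e⁻) and Al has more protons than Mg (13 vs 12), making Al3+ smaller. All other adjacent pairs agree with periodic trends, so Al3+ is the misplaced ion.

Al3+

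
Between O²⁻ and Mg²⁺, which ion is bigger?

These species are isoelectronic with 10 electrons. The only difference is the number of protons: Mg²⁺ (Z=12), O²⁻ (Z=8). The strongest nuclear pull (Mg²⁺) gives the smallest ion.

O²⁻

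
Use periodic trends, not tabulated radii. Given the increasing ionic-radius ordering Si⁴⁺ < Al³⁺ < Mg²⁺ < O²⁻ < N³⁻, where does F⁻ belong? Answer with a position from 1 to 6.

All of these have 10 electrons (isoelectronic). With the same electron cloud, the ion with the most protons pulls it in tightest. Nuclear charges: Si⁴⁺ (Z=14), Al³⁺ (Z=13), Mg²⁺ (Z=12), F⁻ (Z=9), O²⁻ (Z=8), N³⁻ (Z=7). Highest Z is smallest.
Merged order: Si⁴⁺ < Al³⁺ < Mg²⁺ < F⁻ < O²⁻ < N³⁻ — F⁻ is number 4.

4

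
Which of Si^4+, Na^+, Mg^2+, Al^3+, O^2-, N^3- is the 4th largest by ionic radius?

Mg^2+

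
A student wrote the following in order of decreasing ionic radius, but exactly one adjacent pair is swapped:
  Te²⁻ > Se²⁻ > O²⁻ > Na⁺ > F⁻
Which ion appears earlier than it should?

Na⁺

Scanning neighbour by neighbour, only Na⁺/F⁻ violates a trend: Na⁺ and F⁻ share 10 electrons; the higher nuclear charge on Na (Z=11) contracts it more, so Na⁺ < F⁻. That makes Na⁺ the one sitting a position early relative to where it belongs.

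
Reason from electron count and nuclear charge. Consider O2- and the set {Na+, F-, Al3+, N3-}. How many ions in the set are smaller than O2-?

These species are isoelectronic with 10 electrons. The only difference is the number of protons: Al3+ (Z=13), Na+ (Z=11), F- (Z=9), O2- (Z=8), N3- (Z=7). The strongest nuclear pull (Al3+) gives the smallest ion.
Relative to O2-, the ions that are smaller are Al3+, Na+, F-. So 3 are smaller.

3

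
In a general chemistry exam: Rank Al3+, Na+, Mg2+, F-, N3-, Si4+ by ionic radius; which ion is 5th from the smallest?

F-

All of these have 10 electrons (isoelectronic). With the same electron cloud, the ion with the most protons pulls it in tightest. Nuclear charges: Si4+ (Z=14), Al3+ (Z=13), Mg2+ (Z=12), Na+ (Z=11), F- (Z=9), N3- (Z=7). Highest Z is smallest.
Ordering: Si4+ < Al3+ < Mg2+ < Na+ < F- < N3-. The 5th smallest is F-.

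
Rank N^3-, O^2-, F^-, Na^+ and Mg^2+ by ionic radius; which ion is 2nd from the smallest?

These species are isoelectronic with 10 electrons. The only difference is the number of protons: Mg^2+ (Z=12), Na^+ (Z=11), F^- (Z=9), O^2- (Z=8), N^3- (Z=7). The strongest nuclear pull (Mg^2+) gives the smallest ion.
So the order is Mg^2+ < Na^+ < F^- < O^2- < N^3-; the 2nd-smallest ion is Na^+.

Na^+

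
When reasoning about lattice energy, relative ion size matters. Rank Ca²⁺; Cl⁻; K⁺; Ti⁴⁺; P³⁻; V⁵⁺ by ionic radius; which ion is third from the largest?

K⁺

These species are isoelectronic with 18 electrons. The only difference is the number of protons: V⁵⁺ (Z=23), Ti⁴⁺ (Z=22), Ca²⁺ (Z=20), K⁺ (Z=19), Cl⁻ (Z=17), P³⁻ (Z=15). The strongest nuclear pull (V⁵⁺) gives the smallest ion.
So the order is V⁵⁺ < Ti⁴⁺ < Ca²⁺ < K⁺ < Cl⁻ < P³⁻; the 3rd-largest ion is K⁺.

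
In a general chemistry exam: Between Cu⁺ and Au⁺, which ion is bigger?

Au⁺

All are in the same group with charge +1. Radius grows down the group as n (the outermost shell) increases.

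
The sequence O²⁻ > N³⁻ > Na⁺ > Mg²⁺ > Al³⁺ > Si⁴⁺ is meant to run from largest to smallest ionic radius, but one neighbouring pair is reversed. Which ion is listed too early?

O²⁻

Check each adjacent pair. O²⁻ and N³⁻ are reversed: both have 10 electrons but Z(O)=8 > Z(N)=7, so O²⁻ should be the smaller of the two. No other neighbouring pair contradicts the periodic trends, so O²⁻ is the ion listed too early.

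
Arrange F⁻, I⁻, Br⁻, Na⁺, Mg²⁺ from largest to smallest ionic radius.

I⁻ > Br⁻ > F⁻ > Na⁺ > Mg²⁺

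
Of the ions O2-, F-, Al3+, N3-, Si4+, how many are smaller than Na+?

Each ion has 10 electrons. The ranking follows nuclear charge in reverse — greater Z gives a smaller radius. Si4+ (Z=14), Al3+ (Z=13), Na+ (Z=11), F- (Z=9), O2- (Z=8), N3- (Z=7).
Placing each against Na+: smaller — Si4+, Al3+; larger — F-, O2-, N3-. That's 2.

2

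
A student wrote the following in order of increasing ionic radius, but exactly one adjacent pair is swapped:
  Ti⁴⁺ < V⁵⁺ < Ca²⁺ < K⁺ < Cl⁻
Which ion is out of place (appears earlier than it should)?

Ti⁴⁺

The pair Ti⁴⁺, V⁵⁺ is the wrong way round — both have 18 electrons but Z(V)=23 > Z(Ti)=22, so V⁵⁺ should be the smaller of the two. All other adjacent pairs agree with periodic trends, so Ti⁴⁺ is the misplaced ion.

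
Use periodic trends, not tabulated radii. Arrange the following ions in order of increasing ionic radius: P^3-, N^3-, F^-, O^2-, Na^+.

First list Z and electron count for each: Na^+: 10 e⁻, Z=11, F^-: 10 e⁻, Z=9, O^2-: 10 e⁻, Z=8, N^3-: 10 e⁻, Z=7, P^3-: 18 e⁻, Z=15. Na^+ < F^- (isoelectronic, higher Z=11 is smaller); F^- < O^2- (both 10 e⁻, Z=9>8); O^2- < N^3- (isoelectronic, higher Z=8 is smaller); N^3- < P^3- (same group, period 2 vs 3).

Na^+ < F^- < O^2- < N^3- < P^3-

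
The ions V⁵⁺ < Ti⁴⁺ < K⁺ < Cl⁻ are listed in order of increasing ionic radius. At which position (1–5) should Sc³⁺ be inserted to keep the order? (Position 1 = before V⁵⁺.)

These species are isoelectronic with 18 electrons. The only difference is the number of protons: V⁵⁺ (Z=23), Ti⁴⁺ (Z=22), Sc³⁺ (Z=21), K⁺ (Z=19), Cl⁻ (Z=17). The strongest nuclear pull (V⁵⁺) gives the smallest ion.
Merged order: V⁵⁺ < Ti⁴⁺ < Sc³⁺ < K⁺ < Cl⁻ — Sc³⁺ is number 3.

3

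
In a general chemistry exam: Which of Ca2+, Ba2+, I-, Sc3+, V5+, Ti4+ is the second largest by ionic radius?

Electron counts and nuclear charges: V5+ (Z=23, 18 e⁻), Ti4+ (Z=22, 18 e⁻), Sc3+ (Z=21, 18 e⁻), Ca2+ (Z=20, 18 e⁻), Ba2+ (Z=56, 54 e⁻), I- (Z=53, 54 e⁻). V5+ < Ti4+ (both 18 e⁻, Z=23>22); Ti4+ < Sc3+ (isoelectronic, higher Z=22 is smaller); Sc3+ < Ca2+ (isoelectronic, higher Z=21 is smaller); Ca2+ < Ba2+ (same group, 2 shells fewer); Ba2+ < I- (both 54 e⁻, Z=56>53).
Ordering: V5+ < Ti4+ < Sc3+ < Ca2+ < Ba2+ < I-. The second largest is Ba2+.

Ba2+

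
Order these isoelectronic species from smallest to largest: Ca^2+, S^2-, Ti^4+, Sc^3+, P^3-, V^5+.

All of these have 18 electrons (isoelectronic). With the same electron cloud, the ion with the most protons pulls it in tightest. Nuclear charges: V^5+ (Z=23), Ti^4+ (Z=22), Sc^3+ (Z=21), Ca^2+ (Z=20), S^2- (Z=16), P^3- (Z=15). Highest Z is smallest.

V^5+ < Ti^4+ < Sc^3+ < Ca^2+ < S^2- < P^3-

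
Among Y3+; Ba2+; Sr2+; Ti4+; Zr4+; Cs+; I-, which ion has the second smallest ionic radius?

Electron counts and nuclear charges: Ti4+: 18 e⁻, Z=22, Zr4+: 36 e⁻, Z=40, Y3+: 36 e⁻, Z=39, Sr2+: 36 e⁻, Z=38, Ba2+: 54 e⁻, Z=56, Cs+: 54 e⁻, Z=55, I-: 54 e⁻, Z=53. Ti4+ < Zr4+ (same group, 1 shell fewer); Zr4+ < Y3+ (both 36 e⁻, Z=40>39); Y3+ < Sr2+ (isoelectronic, higher Z=39 is smaller); Sr2+ < Ba2+ (same group, 1 shell fewer); Ba2+ < Cs+ (isoelectronic, higher Z=56 is smaller); Cs+ < I- (both 54 e⁻, Z=55>53).
Full ascending order: Ti4+ < Zr4+ < Y3+ < Sr2+ < Ba2+ < Cs+ < I-. Counting from the smallest, position 2 is Zr4+.

Zr4+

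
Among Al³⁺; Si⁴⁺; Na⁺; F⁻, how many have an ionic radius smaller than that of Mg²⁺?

These species are isoelectronic with 10 electrons. The only difference is the number of protons: Si⁴⁺ (Z=14), Al³⁺ (Z=13), Mg²⁺ (Z=12), Na⁺ (Z=11), F⁻ (Z=9). The strongest nuclear pull (Si⁴⁺) gives the smallest ion.
Ordering all of them (including Mg²⁺) by radius gives Si⁴⁺ < Al³⁺ < Mg²⁺ < Na⁺ < F⁻. So 2 are smaller.

2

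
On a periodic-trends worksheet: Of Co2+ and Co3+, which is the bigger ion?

Co2+

For a single element, ionic radius drops as positive charge rises — Co3+ < Co2+.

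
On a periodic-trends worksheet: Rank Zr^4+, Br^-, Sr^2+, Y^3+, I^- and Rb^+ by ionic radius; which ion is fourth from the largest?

Sr^2+

Tabulating Z and e⁻: Zr^4+ (Z=40, 36 e⁻), Y^3+ (Z=39, 36 e⁻), Sr^2+ (Z=38, 36 e⁻), Rb^+ (Z=37, 36 e⁻), Br^- (Z=35, 36 e⁻), I^- (Z=53, 54 e⁻). Zr^4+ < Y^3+ (both 36 e⁻, Z=40>39); Y^3+ < Sr^2+ (isoelectronic, higher Z=39 is smaller); Sr^2+ < Rb^+ (both 36 e⁻, Z=38>37); Rb^+ < Br^- (both 36 e⁻, Z=37>35); Br^- < I^- (same group, 1 shell fewer).
So the order is Zr^4+ < Y^3+ < Sr^2+ < Rb^+ < Br^- < I^-; the 4th-largest ion is Sr^2+.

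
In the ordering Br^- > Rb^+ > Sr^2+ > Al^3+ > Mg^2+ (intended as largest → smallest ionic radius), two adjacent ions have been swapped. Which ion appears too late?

Scanning neighbour by neighbour, only Al^3+/Mg^2+ violates a trend: they are isoelectronic (10 e⁻) and Al has more protons than Mg (13 vs 12), making Al^3+ smaller. That makes Mg^2+ the one sitting a position late relative to where it belongs.

Mg^2+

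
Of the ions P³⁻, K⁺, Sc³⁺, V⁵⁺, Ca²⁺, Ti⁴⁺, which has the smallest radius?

Isoelectronic series (18 e⁻ each). Size is set by nuclear charge: more protons means a smaller ion. V⁵⁺ (Z=23), Ti⁴⁺ (Z=22), Sc³⁺ (Z=21), Ca²⁺ (Z=20), K⁺ (Z=19), P³⁻ (Z=15).

V⁵⁺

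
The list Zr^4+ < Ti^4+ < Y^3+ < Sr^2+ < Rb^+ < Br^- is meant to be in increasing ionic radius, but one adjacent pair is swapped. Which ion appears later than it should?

The pair Zr^4+, Ti^4+ is the wrong way round — same group and charge — period 4 sits above period 5, so Ti^4+ is smaller. All other adjacent pairs agree with periodic trends, so Ti^4+ is the misplaced ion.

Ti^4+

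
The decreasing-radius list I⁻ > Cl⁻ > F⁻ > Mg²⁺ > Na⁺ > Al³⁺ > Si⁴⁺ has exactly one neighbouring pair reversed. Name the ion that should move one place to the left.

Na⁺

Compare adjacent ions: they are isoelectronic (10 e⁻) and Mg has more protons than Na (12 vs 11), making Mg²⁺ smaller — yet in this decreasing list Mg²⁺ sits before Na⁺. Nothing else is reversed, so Na⁺ should move one place to the left.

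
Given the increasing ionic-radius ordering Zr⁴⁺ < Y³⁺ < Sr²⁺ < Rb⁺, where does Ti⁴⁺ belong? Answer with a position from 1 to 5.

Electron counts and nuclear charges: Ti⁴⁺ (Z=22, 18 e⁻), Zr⁴⁺ (Z=40, 36 e⁻), Y³⁺ (Z=39, 36 e⁻), Sr²⁺ (Z=38, 36 e⁻), Rb⁺ (Z=37, 36 e⁻). Ti⁴⁺ < Zr⁴⁺ (same group, 1 shell fewer); Zr⁴⁺ < Y³⁺ (both 36 e⁻, Z=40>39); Y³⁺ < Sr²⁺ (isoelectronic, higher Z=39 is smaller); Sr²⁺ < Rb⁺ (both 36 e⁻, Z=38>37).
Merged order: Ti⁴⁺ < Zr⁴⁺ < Y³⁺ < Sr²⁺ < Rb⁺ — Ti⁴⁺ is number 1.

1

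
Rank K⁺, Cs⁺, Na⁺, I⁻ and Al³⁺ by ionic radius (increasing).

Al³⁺ (Z=13, 10 e⁻), Na⁺ (Z=11, 10 e⁻), K⁺ (Z=19, 18 e⁻), Cs⁺ (Z=55, 54 e⁻), I⁻ (Z=53, 54 e⁻). Al³⁺ < Na⁺ (isoelectronic, higher Z=13 is smaller); Na⁺ < K⁺ (same group, period 3 vs 4); K⁺ < Cs⁺ (same group, period 4 vs 6); Cs⁺ < I⁻ (isoelectronic, higher Z=55 is smaller).

Al³⁺ < Na⁺ < K⁺ < Cs⁺ < I⁻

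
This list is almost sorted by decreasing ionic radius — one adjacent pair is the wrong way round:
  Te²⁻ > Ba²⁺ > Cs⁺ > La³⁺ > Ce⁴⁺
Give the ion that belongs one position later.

Ba²⁺

Compare adjacent ions: both have 54 electrons but Z(Ba)=56 > Z(Cs)=55, so Ba²⁺ should be the smaller of the two — yet in this decreasing list Ba²⁺ sits before Cs⁺. Nothing else is reversed, so Ba²⁺ should move one place to the right.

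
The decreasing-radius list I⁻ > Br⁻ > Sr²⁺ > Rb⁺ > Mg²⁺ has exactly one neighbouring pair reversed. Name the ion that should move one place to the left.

Rb⁺

Check each adjacent pair. Sr²⁺ and Rb⁺ are reversed: both have 36 electrons but Z(Sr)=38 > Z(Rb)=37, so Sr²⁺ should be the smaller of the two. No other neighbouring pair contradicts the periodic trends, so Rb⁺ is the ion listed too late.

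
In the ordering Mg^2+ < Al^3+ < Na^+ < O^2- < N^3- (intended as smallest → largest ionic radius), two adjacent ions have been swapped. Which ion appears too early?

Mg^2+

The pair Mg^2+, Al^3+ is the wrong way round — Al^3+ and Mg^2+ share 10 electrons; the higher nuclear charge on Al (Z=13) contracts it more, so Al^3+ < Mg^2+. All other adjacent pairs agree with periodic trends, so Mg^2+ is the misplaced ion.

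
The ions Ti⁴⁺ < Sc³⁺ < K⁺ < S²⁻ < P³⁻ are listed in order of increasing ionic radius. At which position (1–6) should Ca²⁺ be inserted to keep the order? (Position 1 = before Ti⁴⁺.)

3

Each ion has 18 electrons. The ranking follows nuclear charge in reverse — greater Z gives a smaller radius. Ti⁴⁺ (Z=22), Sc³⁺ (Z=21), Ca²⁺ (Z=20), K⁺ (Z=19), S²⁻ (Z=16), P³⁻ (Z=15).
The complete sequence is Ti⁴⁺ < Sc³⁺ < Ca²⁺ < K⁺ < S²⁻ < P³⁻. Ca²⁺ sits at position 3.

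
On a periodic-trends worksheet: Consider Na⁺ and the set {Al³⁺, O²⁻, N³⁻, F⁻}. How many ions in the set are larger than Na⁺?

3

All of these have 10 electrons (isoelectronic). With the same electron cloud, the ion with the most protons pulls it in tightest. Nuclear charges: Al³⁺ (Z=13), Na⁺ (Z=11), F⁻ (Z=9), O²⁻ (Z=8), N³⁻ (Z=7). Highest Z is smallest.
Placing each against Na⁺: smaller — Al³⁺; larger — F⁻, O²⁻, N³⁻. Count: 3.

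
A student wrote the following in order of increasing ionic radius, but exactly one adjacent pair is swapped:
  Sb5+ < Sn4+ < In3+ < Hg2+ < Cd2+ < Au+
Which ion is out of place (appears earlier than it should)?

The pair Hg2+, Cd2+ is the wrong way round — Cd2+ and Hg2+ are in one column with the same charge; the lighter period-5 ion has one fewer shell and is smaller. All other adjacent pairs agree with periodic trends, so Hg2+ is the misplaced ion.

Hg2+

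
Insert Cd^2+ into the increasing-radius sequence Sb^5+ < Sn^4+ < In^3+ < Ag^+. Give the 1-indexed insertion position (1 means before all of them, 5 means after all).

4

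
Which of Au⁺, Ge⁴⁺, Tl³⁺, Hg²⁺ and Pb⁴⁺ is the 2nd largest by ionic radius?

Tabulating Z and e⁻: Ge⁴⁺: 28 e⁻, Z=32, Pb⁴⁺: 78 e⁻, Z=82, Tl³⁺: 78 e⁻, Z=81, Hg²⁺: 78 e⁻, Z=80, Au⁺: 78 e⁻, Z=79. Ge⁴⁺ < Pb⁴⁺ (same group, 2 shells fewer); Pb⁴⁺ < Tl³⁺ (both 78 e⁻, Z=82>81); Tl³⁺ < Hg²⁺ (isoelectronic, higher Z=81 is smaller); Hg²⁺ < Au⁺ (both 78 e⁻, Z=80>79).
Ordering: Ge⁴⁺ < Pb⁴⁺ < Tl³⁺ < Hg²⁺ < Au⁺. The 2nd largest is Hg²⁺.

Hg²⁺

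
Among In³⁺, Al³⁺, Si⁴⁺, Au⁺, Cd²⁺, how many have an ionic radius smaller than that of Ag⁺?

4

Si⁴⁺ (Z=14, 10 e⁻), Al³⁺ (Z=13, 10 e⁻), In³⁺ (Z=49, 46 e⁻), Cd²⁺ (Z=48, 46 e⁻), Ag⁺ (Z=47, 46 e⁻), Au⁺ (Z=79, 78 e⁻). Si⁴⁺ < Al³⁺ (isoelectronic, higher Z=14 is smaller); Al³⁺ < In³⁺ (same group, 2 shells fewer); In³⁺ < Cd²⁺ (both 46 e⁻, Z=49>48); Cd²⁺ < Ag⁺ (both 46 e⁻, Z=48>47); Ag⁺ < Au⁺ (same group, period 5 vs 6).
Overall: Si⁴⁺ < Al³⁺ < In³⁺ < Cd²⁺ < Ag⁺ < Au⁺. Ag⁺ has 4 below it and 1 above. That's 4.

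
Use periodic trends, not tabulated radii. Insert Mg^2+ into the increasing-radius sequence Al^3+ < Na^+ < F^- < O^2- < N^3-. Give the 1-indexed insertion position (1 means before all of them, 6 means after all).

2

These species are isoelectronic with 10 electrons. The only difference is the number of protons: Al^3+ (Z=13), Mg^2+ (Z=12), Na^+ (Z=11), F^- (Z=9), O^2- (Z=8), N^3- (Z=7). The strongest nuclear pull (Al^3+) gives the smallest ion.
With Mg^2+ included the full order is Al^3+ < Mg^2+ < Na^+ < F^- < O^2- < N^3-, so it takes position 2.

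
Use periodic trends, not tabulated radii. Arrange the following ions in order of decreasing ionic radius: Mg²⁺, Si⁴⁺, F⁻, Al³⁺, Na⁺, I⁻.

I⁻ > F⁻ > Na⁺ > Mg²⁺ > Al³⁺ > Si⁴⁺

Si⁴⁺: 10 e⁻, Z=14, Al³⁺: 10 e⁻, Z=13, Mg²⁺: 10 e⁻, Z=12, Na⁺: 10 e⁻, Z=11, F⁻: 10 e⁻, Z=9, I⁻: 54 e⁻, Z=53. Si⁴⁺ < Al³⁺ (both 10 e⁻, Z=14>13); Al³⁺ < Mg²⁺ (both 10 e⁻, Z=13>12); Mg²⁺ < Na⁺ (isoelectronic, higher Z=12 is smaller); Na⁺ < F⁻ (both 10 e⁻, Z=11>9); F⁻ < I⁻ (same group, 3 shells fewer).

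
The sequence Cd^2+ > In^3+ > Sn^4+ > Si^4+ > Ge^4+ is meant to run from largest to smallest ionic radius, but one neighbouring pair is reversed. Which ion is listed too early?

Si^4+

The pair Si^4+, Ge^4+ is the wrong way round — both in group 14 with the same charge; Si^4+ (period 3) has the smaller radius. All other adjacent pairs agree with periodic trends, so Si^4+ is the misplaced ion.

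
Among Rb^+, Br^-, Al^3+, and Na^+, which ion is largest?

Br^-

First list Z and electron count for each: Al^3+ (Z=13, 10 e⁻), Na^+ (Z=11, 10 e⁻), Rb^+ (Z=37, 36 e⁻), Br^- (Z=35, 36 e⁻). Al^3+ < Na^+ (both 10 e⁻, Z=13>11); Na^+ < Rb^+ (same group, period 3 vs 5); Rb^+ < Br^- (both 36 e⁻, Z=37>35).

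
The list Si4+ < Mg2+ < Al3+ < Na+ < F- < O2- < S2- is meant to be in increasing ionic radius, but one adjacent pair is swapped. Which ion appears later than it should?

Al3+

Compare adjacent ions: Al3+ and Mg2+ share 10 electrons; the higher nuclear charge on Al (Z=13) contracts it more, so Al3+ < Mg2+ — yet in this increasing list Mg2+ sits before Al3+. Nothing else is reversed, so Al3+ should move one place to the left.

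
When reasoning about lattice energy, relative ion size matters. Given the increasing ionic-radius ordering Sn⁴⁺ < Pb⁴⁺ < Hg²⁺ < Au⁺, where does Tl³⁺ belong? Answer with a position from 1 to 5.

3

First list Z and electron count for each: Sn⁴⁺ has 46 e⁻ (Z=50), Pb⁴⁺ has 78 e⁻ (Z=82), Tl³⁺ has 78 e⁻ (Z=81), Hg²⁺ has 78 e⁻ (Z=80), Au⁺ has 78 e⁻ (Z=79). Sn⁴⁺ < Pb⁴⁺ (same group, period 5 vs 6); Pb⁴⁺ < Tl³⁺ (isoelectronic, higher Z=82 is smaller); Tl³⁺ < Hg²⁺ (isoelectronic, higher Z=81 is smaller); Hg²⁺ < Au⁺ (isoelectronic, higher Z=80 is smaller).
Putting Tl³⁺ in gives Sn⁴⁺ < Pb⁴⁺ < Tl³⁺ < Hg²⁺ < Au⁺; it lands at slot 3.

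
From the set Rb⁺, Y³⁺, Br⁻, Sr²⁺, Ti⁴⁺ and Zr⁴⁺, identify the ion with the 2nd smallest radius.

Zr⁴⁺

Work out protons and electrons: Ti⁴⁺ (Z=22, 18 e⁻), Zr⁴⁺ (Z=40, 36 e⁻), Y³⁺ (Z=39, 36 e⁻), Sr²⁺ (Z=38, 36 e⁻), Rb⁺ (Z=37, 36 e⁻), Br⁻ (Z=35, 36 e⁻). Ti⁴⁺ < Zr⁴⁺ (same group, 1 shell fewer); Zr⁴⁺ < Y³⁺ (both 36 e⁻, Z=40>39); Y³⁺ < Sr²⁺ (isoelectronic, higher Z=39 is smaller); Sr²⁺ < Rb⁺ (isoelectronic, higher Z=38 is smaller); Rb⁺ < Br⁻ (isoelectronic, higher Z=37 is smaller).
That gives Ti⁴⁺ < Zr⁴⁺ < Y³⁺ < Sr²⁺ < Rb⁺ < Br⁻. From the smallest end, number 2 is Zr⁴⁺.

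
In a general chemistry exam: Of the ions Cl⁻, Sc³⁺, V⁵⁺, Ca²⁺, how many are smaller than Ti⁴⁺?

1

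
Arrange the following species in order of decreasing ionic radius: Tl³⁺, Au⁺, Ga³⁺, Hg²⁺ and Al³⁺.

Al³⁺: 10 e⁻, Z=13, Ga³⁺: 28 e⁻, Z=31, Tl³⁺: 78 e⁻, Z=81, Hg²⁺: 78 e⁻, Z=80, Au⁺: 78 e⁻, Z=79. Al³⁺ < Ga³⁺ (same group, 1 shell fewer); Ga³⁺ < Tl³⁺ (same group, 2 shells fewer); Tl³⁺ < Hg²⁺ (both 78 e⁻, Z=81>80); Hg²⁺ < Au⁺ (both 78 e⁻, Z=80>79).

Au⁺ > Hg²⁺ > Tl³⁺ > Ga³⁺ > Al³⁺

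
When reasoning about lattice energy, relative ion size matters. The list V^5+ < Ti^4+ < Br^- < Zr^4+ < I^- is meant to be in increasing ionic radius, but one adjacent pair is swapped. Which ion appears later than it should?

Check each adjacent pair. Br^- and Zr^4+ are reversed: they are isoelectronic (36 e⁻) and Zr has more protons than Br (40 vs 35), making Zr^4+ smaller. No other neighbouring pair contradicts the periodic trends, so Zr^4+ is the ion listed too late.

Zr^4+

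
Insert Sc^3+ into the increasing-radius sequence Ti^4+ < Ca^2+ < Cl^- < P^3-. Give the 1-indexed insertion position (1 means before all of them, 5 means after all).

All of these have 18 electrons (isoelectronic). With the same electron cloud, the ion with the most protons pulls it in tightest. Nuclear charges: Ti^4+ (Z=22), Sc^3+ (Z=21), Ca^2+ (Z=20), Cl^- (Z=17), P^3- (Z=15). Highest Z is smallest.
Putting Sc^3+ in gives Ti^4+ < Sc^3+ < Ca^2+ < Cl^- < P^3-; it lands at slot 2.

2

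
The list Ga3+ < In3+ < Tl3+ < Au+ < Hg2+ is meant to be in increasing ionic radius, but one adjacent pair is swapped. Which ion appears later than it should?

The pair Au+, Hg2+ is the wrong way round — both have 78 electrons but Z(Hg)=80 > Z(Au)=79, so Hg2+ should be the smaller of the two. All other adjacent pairs agree with periodic trends, so Hg2+ is the misplaced ion.

Hg2+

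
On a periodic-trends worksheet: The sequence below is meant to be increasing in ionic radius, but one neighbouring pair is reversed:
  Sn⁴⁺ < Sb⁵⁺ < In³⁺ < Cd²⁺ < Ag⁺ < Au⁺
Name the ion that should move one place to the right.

Sn⁴⁺

Compare adjacent ions: Sb⁵⁺ and Sn⁴⁺ share 46 electrons; the higher nuclear charge on Sb (Z=51) contracts it more, so Sb⁵⁺ < Sn⁴⁺ — yet in this increasing list Sn⁴⁺ sits before Sb⁵⁺. Nothing else is reversed, so Sn⁴⁺ should move one place to the right.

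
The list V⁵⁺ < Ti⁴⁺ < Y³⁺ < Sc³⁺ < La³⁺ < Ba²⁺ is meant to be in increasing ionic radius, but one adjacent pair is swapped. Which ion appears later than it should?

The pair Y³⁺, Sc³⁺ is the wrong way round — Sc³⁺ and Y³⁺ are in one column with the same charge; the lighter period-4 ion has one fewer shell and is smaller. All other adjacent pairs agree with periodic trends, so Sc³⁺ is the misplaced ion.

Sc³⁺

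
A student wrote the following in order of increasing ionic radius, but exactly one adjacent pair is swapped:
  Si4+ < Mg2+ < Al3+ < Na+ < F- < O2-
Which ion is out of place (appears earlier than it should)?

Mg2+

Scanning neighbour by neighbour, only Mg2+/Al3+ violates a trend: they are isoelectronic (10 e⁻) and Al has more protons than Mg (13 vs 12), making Al3+ smaller. That makes Mg2+ the one sitting a position early relative to where it belongs.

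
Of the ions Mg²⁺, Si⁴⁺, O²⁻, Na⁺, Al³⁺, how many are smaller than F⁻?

4

All of these have 10 electrons (isoelectronic). With the same electron cloud, the ion with the most protons pulls it in tightest. Nuclear charges: Si⁴⁺ (Z=14), Al³⁺ (Z=13), Mg²⁺ (Z=12), Na⁺ (Z=11), F⁻ (Z=9), O²⁻ (Z=8). Highest Z is smallest.
Overall: Si⁴⁺ < Al³⁺ < Mg²⁺ < Na⁺ < F⁻ < O²⁻. F⁻ has 4 below it and 1 above. Count: 4.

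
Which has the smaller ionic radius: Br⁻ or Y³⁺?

Y³⁺

These species are isoelectronic with 36 electrons. The only difference is the number of protons: Y³⁺ (Z=39), Br⁻ (Z=35). The strongest nuclear pull (Y³⁺) gives the smallest ion.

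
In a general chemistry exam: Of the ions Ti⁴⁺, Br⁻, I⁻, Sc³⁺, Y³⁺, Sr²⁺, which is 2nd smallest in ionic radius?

Sc³⁺

Ti⁴⁺: 18 e⁻, Z=22, Sc³⁺: 18 e⁻, Z=21, Y³⁺: 36 e⁻, Z=39, Sr²⁺: 36 e⁻, Z=38, Br⁻: 36 e⁻, Z=35, I⁻: 54 e⁻, Z=53. Ti⁴⁺ < Sc³⁺ (both 18 e⁻, Z=22>21); Sc³⁺ < Y³⁺ (same group, period 4 vs 5); Y³⁺ < Sr²⁺ (both 36 e⁻, Z=39>38); Sr²⁺ < Br⁻ (isoelectronic, higher Z=38 is smaller); Br⁻ < I⁻ (same group, 1 shell fewer).
That gives Ti⁴⁺ < Sc³⁺ < Y³⁺ < Sr²⁺ < Br⁻ < I⁻. From the smallest end, number 2 is Sc³⁺.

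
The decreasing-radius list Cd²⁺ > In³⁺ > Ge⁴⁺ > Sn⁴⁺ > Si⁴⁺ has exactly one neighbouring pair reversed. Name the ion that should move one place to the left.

Compare adjacent ions: Ge⁴⁺ and Sn⁴⁺ are in one column with the same charge; the lighter period-4 ion has one fewer shell and is smaller — yet in this decreasing list Ge⁴⁺ sits before Sn⁴⁺. Nothing else is reversed, so Sn⁴⁺ should move one place to the left.

Sn⁴⁺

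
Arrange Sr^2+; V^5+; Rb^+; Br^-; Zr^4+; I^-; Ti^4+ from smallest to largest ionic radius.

V^5+ (Z=23, 18 e⁻), Ti^4+ (Z=22, 18 e⁻), Zr^4+ (Z=40, 36 e⁻), Sr^2+ (Z=38, 36 e⁻), Rb^+ (Z=37, 36 e⁻), Br^- (Z=35, 36 e⁻), I^- (Z=53, 54 e⁻). V^5+ < Ti^4+ (isoelectronic, higher Z=23 is smaller); Ti^4+ < Zr^4+ (same group, 1 shell fewer); Zr^4+ < Sr^2+ (both 36 e⁻, Z=40>38); Sr^2+ < Rb^+ (both 36 e⁻, Z=38>37); Rb^+ < Br^- (both 36 e⁻, Z=37>35); Br^- < I^- (same group, 1 shell fewer).

V^5+ < Ti^4+ < Zr^4+ < Sr^2+ < Rb^+ < Br^- < I^-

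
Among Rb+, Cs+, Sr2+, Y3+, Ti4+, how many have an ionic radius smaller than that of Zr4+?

1

Work out protons and electrons: Ti4+: 18 e⁻, Z=22, Zr4+: 36 e⁻, Z=40, Y3+: 36 e⁻, Z=39, Sr2+: 36 e⁻, Z=38, Rb+: 36 e⁻, Z=37, Cs+: 54 e⁻, Z=55. Ti4+ < Zr4+ (same group, 1 shell fewer); Zr4+ < Y3+ (isoelectronic, higher Z=40 is smaller); Y3+ < Sr2+ (isoelectronic, higher Z=39 is smaller); Sr2+ < Rb+ (both 36 e⁻, Z=38>37); Rb+ < Cs+ (same group, 1 shell fewer).
Ordering all of them (including Zr4+) by radius gives Ti4+ < Zr4+ < Y3+ < Sr2+ < Rb+ < Cs+. That's 1.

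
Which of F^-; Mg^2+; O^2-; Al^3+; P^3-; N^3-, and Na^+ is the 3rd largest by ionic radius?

Electron counts and nuclear charges: Al^3+ (Z=13, 10 e⁻), Mg^2+ (Z=12, 10 e⁻), Na^+ (Z=11, 10 e⁻), F^- (Z=9, 10 e⁻), O^2- (Z=8, 10 e⁻), N^3- (Z=7, 10 e⁻), P^3- (Z=15, 18 e⁻). Al^3+ < Mg^2+ (isoelectronic, higher Z=13 is smaller); Mg^2+ < Na^+ (both 10 e⁻, Z=12>11); Na^+ < F^- (both 10 e⁻, Z=11>9); F^- < O^2- (isoelectronic, higher Z=9 is smaller); O^2- < N^3- (isoelectronic, higher Z=8 is smaller); N^3- < P^3- (same group, period 2 vs 3).
So the order is Al^3+ < Mg^2+ < Na^+ < F^- < O^2- < N^3- < P^3-; the 3rd-largest ion is O^2-.

O^2-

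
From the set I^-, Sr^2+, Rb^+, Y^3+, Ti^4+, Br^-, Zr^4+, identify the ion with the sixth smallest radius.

Tabulating Z and e⁻: Ti^4+ has 18 e⁻ (Z=22), Zr^4+ has 36 e⁻ (Z=40), Y^3+ has 36 e⁻ (Z=39), Sr^2+ has 36 e⁻ (Z=38), Rb^+ has 36 e⁻ (Z=37), Br^- has 36 e⁻ (Z=35), I^- has 54 e⁻ (Z=53). Ti^4+ < Zr^4+ (same group, 1 shell fewer); Zr^4+ < Y^3+ (both 36 e⁻, Z=40>39); Y^3+ < Sr^2+ (both 36 e⁻, Z=39>38); Sr^2+ < Rb^+ (both 36 e⁻, Z=38>37); Rb^+ < Br^- (both 36 e⁻, Z=37>35); Br^- < I^- (same group, 1 shell fewer).
So the order is Ti^4+ < Zr^4+ < Y^3+ < Sr^2+ < Rb^+ < Br^- < I^-; the 6th-smallest ion is Br^-.

Br^-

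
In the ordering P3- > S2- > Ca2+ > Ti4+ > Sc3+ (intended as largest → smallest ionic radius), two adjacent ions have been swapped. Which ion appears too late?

Sc3+

Scanning neighbour by neighbour, only Ti4+/Sc3+ violates a trend: both have 18 electrons but Z(Ti)=22 > Z(Sc)=21, so Ti4+ should be the smaller of the two. That makes Sc3+ the one sitting a position late relative to where it belongs.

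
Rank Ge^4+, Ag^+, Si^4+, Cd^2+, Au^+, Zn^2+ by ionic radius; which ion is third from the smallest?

Si^4+ (Z=14, 10 e⁻), Ge^4+ (Z=32, 28 e⁻), Zn^2+ (Z=30, 28 e⁻), Cd^2+ (Z=48, 46 e⁻), Ag^+ (Z=47, 46 e⁻), Au^+ (Z=79, 78 e⁻). Si^4+ < Ge^4+ (same group, 1 shell fewer); Ge^4+ < Zn^2+ (both 28 e⁻, Z=32>30); Zn^2+ < Cd^2+ (same group, period 4 vs 5); Cd^2+ < Ag^+ (both 46 e⁻, Z=48>47); Ag^+ < Au^+ (same group, period 5 vs 6).
Ordering: Si^4+ < Ge^4+ < Zn^2+ < Cd^2+ < Ag^+ < Au^+. The third smallest is Zn^2+.

Zn^2+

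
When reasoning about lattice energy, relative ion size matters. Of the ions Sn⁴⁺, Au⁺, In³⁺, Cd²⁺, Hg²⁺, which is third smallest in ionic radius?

Sn⁴⁺ (Z=50, 46 e⁻), In³⁺ (Z=49, 46 e⁻), Cd²⁺ (Z=48, 46 e⁻), Hg²⁺ (Z=80, 78 e⁻), Au⁺ (Z=79, 78 e⁻). Sn⁴⁺ < In³⁺ (both 46 e⁻, Z=50>49); In³⁺ < Cd²⁺ (isoelectronic, higher Z=49 is smaller); Cd²⁺ < Hg²⁺ (same group, period 5 vs 6); Hg²⁺ < Au⁺ (both 78 e⁻, Z=80>79).
Ordering: Sn⁴⁺ < In³⁺ < Cd²⁺ < Hg²⁺ < Au⁺. The third smallest is Cd²⁺.

Cd²⁺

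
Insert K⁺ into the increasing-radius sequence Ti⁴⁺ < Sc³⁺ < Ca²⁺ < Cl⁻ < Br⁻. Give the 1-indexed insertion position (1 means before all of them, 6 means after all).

Electron counts and nuclear charges: Ti⁴⁺ has 18 e⁻ (Z=22), Sc³⁺ has 18 e⁻ (Z=21), Ca²⁺ has 18 e⁻ (Z=20), K⁺ has 18 e⁻ (Z=19), Cl⁻ has 18 e⁻ (Z=17), Br⁻ has 36 e⁻ (Z=35). Ti⁴⁺ < Sc³⁺ (isoelectronic, higher Z=22 is smaller); Sc³⁺ < Ca²⁺ (both 18 e⁻, Z=21>20); Ca²⁺ < K⁺ (both 18 e⁻, Z=20>19); K⁺ < Cl⁻ (isoelectronic, higher Z=19 is smaller); Cl⁻ < Br⁻ (same group, period 3 vs 4).
Putting K⁺ in gives Ti⁴⁺ < Sc³⁺ < Ca²⁺ < K⁺ < Cl⁻ < Br⁻; it lands at slot 4.

4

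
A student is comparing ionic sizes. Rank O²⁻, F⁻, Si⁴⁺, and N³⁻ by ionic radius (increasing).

Si⁴⁺ < F⁻ < O²⁻ < N³⁻

Each ion has 10 electrons. The ranking follows nuclear charge in reverse — greater Z gives a smaller radius. Si⁴⁺ (Z=14), F⁻ (Z=9), O²⁻ (Z=8), N³⁻ (Z=7).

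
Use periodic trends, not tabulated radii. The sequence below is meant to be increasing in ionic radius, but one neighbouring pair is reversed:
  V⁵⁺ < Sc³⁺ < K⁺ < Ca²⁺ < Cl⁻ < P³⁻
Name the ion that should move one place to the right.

Scanning neighbour by neighbour, only K⁺/Ca²⁺ violates a trend: Ca²⁺ and K⁺ share 18 electrons; the higher nuclear charge on Ca (Z=20) contracts it more, so Ca²⁺ < K⁺. That makes K⁺ the one sitting a position early relative to where it belongs.

K⁺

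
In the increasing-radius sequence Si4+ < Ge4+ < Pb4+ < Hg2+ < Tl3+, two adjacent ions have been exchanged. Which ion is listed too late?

Tl3+

Check each adjacent pair. Hg2+ and Tl3+ are reversed: they are isoelectronic (78 e⁻) and Tl has more protons than Hg (81 vs 80), making Tl3+ smaller. No other neighbouring pair contradicts the periodic trends, so Tl3+ is the ion listed too late.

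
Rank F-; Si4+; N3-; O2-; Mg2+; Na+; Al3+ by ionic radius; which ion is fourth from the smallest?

Each ion has 10 electrons. The ranking follows nuclear charge in reverse — greater Z gives a smaller radius. Si4+ (Z=14), Al3+ (Z=13), Mg2+ (Z=12), Na+ (Z=11), F- (Z=9), O2- (Z=8), N3- (Z=7).
Ordering: Si4+ < Al3+ < Mg2+ < Na+ < F- < O2- < N3-. The fourth smallest is Na+.

Na+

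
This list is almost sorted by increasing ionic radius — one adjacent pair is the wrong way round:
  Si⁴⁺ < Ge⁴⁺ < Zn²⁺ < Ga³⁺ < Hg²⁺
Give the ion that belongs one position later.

Check each adjacent pair. Zn²⁺ and Ga³⁺ are reversed: Ga³⁺ and Zn²⁺ share 28 electrons; the higher nuclear charge on Ga (Z=31) contracts it more, so Ga³⁺ < Zn²⁺. No other neighbouring pair contradicts the periodic trends, so Zn²⁺ is the ion listed too early.

Zn²⁺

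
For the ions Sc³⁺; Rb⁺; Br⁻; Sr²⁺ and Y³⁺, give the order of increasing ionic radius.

First list Z and electron count for each: Sc³⁺ has 18 e⁻ (Z=21), Y³⁺ has 36 e⁻ (Z=39), Sr²⁺ has 36 e⁻ (Z=38), Rb⁺ has 36 e⁻ (Z=37), Br⁻ has 36 e⁻ (Z=35). Sc³⁺ < Y³⁺ (same group, period 4 vs 5); Y³⁺ < Sr²⁺ (both 36 e⁻, Z=39>38); Sr²⁺ < Rb⁺ (isoelectronic, higher Z=38 is smaller); Rb⁺ < Br⁻ (isoelectronic, higher Z=37 is smaller).

Sc³⁺ < Y³⁺ < Sr²⁺ < Rb⁺ < Br⁻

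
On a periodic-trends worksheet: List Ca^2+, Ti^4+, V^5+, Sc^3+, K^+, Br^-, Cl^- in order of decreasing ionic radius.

Br^- > Cl^- > K^+ > Ca^2+ > Sc^3+ > Ti^4+ > V^5+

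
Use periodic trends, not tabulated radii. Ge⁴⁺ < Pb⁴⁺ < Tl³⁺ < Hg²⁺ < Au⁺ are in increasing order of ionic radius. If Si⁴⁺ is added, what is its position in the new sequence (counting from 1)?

1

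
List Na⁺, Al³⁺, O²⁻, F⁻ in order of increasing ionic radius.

Al³⁺ < Na⁺ < F⁻ < O²⁻

Each ion has 10 electrons. The ranking follows nuclear charge in reverse — greater Z gives a smaller radius. Al³⁺ (Z=13), Na⁺ (Z=11), F⁻ (Z=9), O²⁻ (Z=8).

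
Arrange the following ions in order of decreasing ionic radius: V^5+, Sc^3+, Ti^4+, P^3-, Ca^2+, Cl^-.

All of these have 18 electrons (isoelectronic). With the same electron cloud, the ion with the most protons pulls it in tightest. Nuclear charges: V^5+ (Z=23), Ti^4+ (Z=22), Sc^3+ (Z=21), Ca^2+ (Z=20), Cl^- (Z=17), P^3- (Z=15). Highest Z is smallest.

P^3- > Cl^- > Ca^2+ > Sc^3+ > Ti^4+ > V^5+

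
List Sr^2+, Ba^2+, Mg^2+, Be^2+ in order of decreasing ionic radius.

All are in the same group with charge +2. Radius grows down the group as n (the outermost shell) increases.

Ba^2+ > Sr^2+ > Mg^2+ > Be^2+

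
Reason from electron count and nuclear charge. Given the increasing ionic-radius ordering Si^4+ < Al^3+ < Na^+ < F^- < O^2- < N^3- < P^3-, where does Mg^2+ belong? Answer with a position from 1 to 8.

3

Electron counts and nuclear charges: Si^4+ has 10 e⁻ (Z=14), Al^3+ has 10 e⁻ (Z=13), Mg^2+ has 10 e⁻ (Z=12), Na^+ has 10 e⁻ (Z=11), F^- has 10 e⁻ (Z=9), O^2- has 10 e⁻ (Z=8), N^3- has 10 e⁻ (Z=7), P^3- has 18 e⁻ (Z=15). Si^4+ < Al^3+ (isoelectronic, higher Z=14 is smaller); Al^3+ < Mg^2+ (both 10 e⁻, Z=13>12); Mg^2+ < Na^+ (both 10 e⁻, Z=12>11); Na^+ < F^- (both 10 e⁻, Z=11>9); F^- < O^2- (both 10 e⁻, Z=9>8); O^2- < N^3- (both 10 e⁻, Z=8>7); N^3- < P^3- (same group, 1 shell fewer).
With Mg^2+ included the full order is Si^4+ < Al^3+ < Mg^2+ < Na^+ < F^- < O^2- < N^3- < P^3-, so it takes position 3.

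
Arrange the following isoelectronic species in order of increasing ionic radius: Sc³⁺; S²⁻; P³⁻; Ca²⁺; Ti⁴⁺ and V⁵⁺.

V⁵⁺ < Ti⁴⁺ < Sc³⁺ < Ca²⁺ < S²⁻ < P³⁻

All of these have 18 electrons (isoelectronic). With the same electron cloud, the ion with the most protons pulls it in tightest. Nuclear charges: V⁵⁺ (Z=23), Ti⁴⁺ (Z=22), Sc³⁺ (Z=21), Ca²⁺ (Z=20), S²⁻ (Z=16), P³⁻ (Z=15). Highest Z is smallest.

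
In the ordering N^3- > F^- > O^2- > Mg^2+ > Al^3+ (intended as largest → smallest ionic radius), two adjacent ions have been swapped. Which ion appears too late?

O^2-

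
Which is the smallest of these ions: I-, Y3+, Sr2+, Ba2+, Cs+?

Y3+

Y3+ (Z=39, 36 e⁻), Sr2+ (Z=38, 36 e⁻), Ba2+ (Z=56, 54 e⁻), Cs+ (Z=55, 54 e⁻), I- (Z=53, 54 e⁻). Y3+ < Sr2+ (both 36 e⁻, Z=39>38); Sr2+ < Ba2+ (same group, 1 shell fewer); Ba2+ < Cs+ (both 54 e⁻, Z=56>55); Cs+ < I- (isoelectronic, higher Z=55 is smaller).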